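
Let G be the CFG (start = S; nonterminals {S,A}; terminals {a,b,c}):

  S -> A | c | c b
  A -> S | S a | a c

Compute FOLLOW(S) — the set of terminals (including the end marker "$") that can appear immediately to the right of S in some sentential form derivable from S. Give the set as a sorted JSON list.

FIRST iteration:
round 1:
  A via A→a c: +{a}
  S via S→A: +{a}
  S via S→c: +{c}
  FIRST[S]={a,c}  FIRST[A]={a}
round 2:
  A via A→S: +{c}
  FIRST[S]={a,c}  FIRST[A]={a,c}
round 3: done
  FIRST[S]={a,c}  FIRST[A]={a,c}

FOLLOW sets:
FOLLOW(S) := {$}
round 1:
  A→S a: FOLLOW(S) ⊇ FIRST(a) = {a}; new: +{a}
  S→A: FOLLOW(A) ⊇ FOLLOW(S) ⊇ {$,a}; new: +{$,a}
  S: {$,a}  A: {$,a}
round 2: (stable)
  S: {$,a}  A: {$,a}

FOLLOW(S) = ["$", "a"]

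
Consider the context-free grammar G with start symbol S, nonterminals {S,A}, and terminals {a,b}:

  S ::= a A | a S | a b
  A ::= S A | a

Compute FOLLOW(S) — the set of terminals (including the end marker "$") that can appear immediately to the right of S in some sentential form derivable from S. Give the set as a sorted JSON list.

FIRST sets, iterate to fixpoint:
round 1:
  A via A→a: +{a}
  S via S→a A: +{a}
  S: {a}  A: {a}
round 2: done
  S: {a}  A: {a}

FOLLOW sets:
FOLLOW(S) := {$}
iter 1:
  A→S A: FOLLOW(S) ⊇ FIRST(A) = {a}; new: +{a}
  S→a A: FOLLOW(A) ⊇ FOLLOW(S) ⊇ {$,a}; new: +{$,a}
  FOLLOW[S]={$,a}  FOLLOW[A]={$,a}
iter 2: (no change)
  FOLLOW[S]={$,a}  FOLLOW[A]={$,a}

FOLLOW(S) = ["$", "a"]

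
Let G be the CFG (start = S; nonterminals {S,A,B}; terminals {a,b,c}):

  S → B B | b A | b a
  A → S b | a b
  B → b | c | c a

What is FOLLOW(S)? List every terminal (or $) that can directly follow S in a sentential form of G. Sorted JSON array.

Compute FIRST by fixpoint:
pass 1:
  A via A→a b: +{a}
  B via B→b: +{b}
  B via B→c: +{c}
  S via S→B B: +{b,c}
  S: {b,c}  A: {a}  B: {b,c}
pass 2:
  A via A→S b: +{b,c}
  S: {b,c}  A: {a,b,c}  B: {b,c}
pass 3: — fixpoint
  S: {b,c}  A: {a,b,c}  B: {b,c}

FOLLOW sets:
FOLLOW(S) := {$}
pass 1:
  A→S b: FOLLOW(S) ⊇ FIRST(b) = {b}; new: +{b}
  S→B B: FOLLOW(B) ⊇ FIRST(B) = {b,c}; new: +{b,c}
  S→B B: FOLLOW(B) ⊇ FOLLOW(S) ⊇ {$,b}; new: +{$}
  S→b A: FOLLOW(A) ⊇ FOLLOW(S) ⊇ {$,b}; new: +{$,b}
  FOLLOW[S]={$,b}  FOLLOW[A]={$,b}  FOLLOW[B]={$,b,c}
pass 2: (stable)
  FOLLOW[S]={$,b}  FOLLOW[A]={$,b}  FOLLOW[B]={$,b,c}

FOLLOW(S) = ["$", "b"]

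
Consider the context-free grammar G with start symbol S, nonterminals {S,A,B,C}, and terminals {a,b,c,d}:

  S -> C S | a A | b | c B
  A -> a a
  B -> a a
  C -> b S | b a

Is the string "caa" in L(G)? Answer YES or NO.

CNF form of G:
  S -> C S | T0 A | T2 B | b
  A -> T0 T0
  B -> T0 T0
  C -> T1 S | T1 T0
  T0 -> a
  T1 -> b
  T2 -> c

CYK table (by increasing span):
  [0..0]={T2}  "c"  orig:{}
  [1..1]={T0}  "a"  orig:{}
  [2..2]={T0}  "a"  orig:{}
  [0..1]=∅  "ca"
  [1..2]={A,B}  "aa"
  [0..2]={S}  "caa"

S ∈ T[0,2] ⇒ YES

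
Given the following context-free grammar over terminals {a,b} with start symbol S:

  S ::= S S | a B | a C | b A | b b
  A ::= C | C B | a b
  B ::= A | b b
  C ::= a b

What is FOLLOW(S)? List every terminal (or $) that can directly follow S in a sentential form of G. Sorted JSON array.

FIRST iteration:
round 1:
  A via A→a b: +{a}
  B via B→A: +{a}
  B via B→b b: +{b}
  C via C→a b: +{a}
  S via S→a B: +{a}
  S via S→b A: +{b}
  FIRST(S)={a,b}  FIRST(A)={a}  FIRST(B)={a,b}  FIRST(C)={a}
round 2: (no change)
  FIRST(S)={a,b}  FIRST(A)={a}  FIRST(B)={a,b}  FIRST(C)={a}

FOLLOW iteration:
initialize: $ ∈ FOLLOW(S)
iter 1:
  A→C B: FOLLOW(C) ⊇ FIRST(B) = {a,b}; new: +{a,b}
  S→S S: FOLLOW(S) ⊇ FIRST(S) = {a,b}; new: +{a,b}
  S→a B: FOLLOW(B) ⊇ FOLLOW(S) ⊇ {$,a,b}; new: +{$,a,b}
  S→a C: FOLLOW(C) ⊇ FOLLOW(S) ⊇ {$,a,b}; new: +{$}
  S→b A: FOLLOW(A) ⊇ FOLLOW(S) ⊇ {$,a,b}; new: +{$,a,b}
  FOLLOW[S]={$,a,b}  FOLLOW[A]={$,a,b}  FOLLOW[B]={$,a,b}  FOLLOW[C]={$,a,b}
iter 2: — fixpoint
  FOLLOW[S]={$,a,b}  FOLLOW[A]={$,a,b}  FOLLOW[B]={$,a,b}  FOLLOW[C]={$,a,b}

FOLLOW(S) = ["$", "a", "b"]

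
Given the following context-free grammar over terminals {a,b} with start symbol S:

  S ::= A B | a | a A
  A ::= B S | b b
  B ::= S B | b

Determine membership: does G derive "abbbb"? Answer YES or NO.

CNF form of G:
  S -> A B | T1 A | a
  A -> B S | T0 T0
  B -> S B | b
  T0 -> b
  T1 -> a

Fill CYK table bottom-up:
  cell(0,0) a: {S,T1}  orig:{S}
  cell(1,1) b: {B,T0}  orig:{B}
  cell(2,2) b: {B,T0}  orig:{B}
  cell(3,3) b: {B,T0}  orig:{B}
  cell(4,4) b: {B,T0}  orig:{B}
  cell(0,1) ab: {B}
  cell(1,2) bb: {A}
  cell(2,3) bb: {A}
  cell(3,4) bb: {A}
  cell(0,2) abb: {S}
  cell(1,3) bbb: {S}
  cell(2,4) bbb: {S}
  cell(0,3) abbb: {B}
  cell(1,4) bbbb: {A,B}
  cell(0,4) abbbb: {A,B,S}

S ∈ T[0,4] ⇒ YES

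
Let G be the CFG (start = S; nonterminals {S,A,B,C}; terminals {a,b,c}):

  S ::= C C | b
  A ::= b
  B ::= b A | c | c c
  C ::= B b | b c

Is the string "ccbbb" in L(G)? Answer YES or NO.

CNF form of G:
  S -> C C | b
  A -> b
  B -> T0 A | T1 T1 | c
  C -> B T0 | T0 T1
  T0 -> b
  T1 -> c

CYK table (by increasing span):
  cell(0,0) c: {B,T1}  orig:{B}
  cell(1,1) c: {B,T1}  orig:{B}
  cell(2,2) b: {A,S,T0}  orig:{A,S}
  cell(3,3) b: {A,S,T0}  orig:{A,S}
  cell(4,4) b: {A,S,T0}  orig:{A,S}
  cell(0,1) cc: {B}
  cell(1,2) cb: {C}
  cell(2,3) bb: {B}
  cell(3,4) bb: {B}
  cell(0,2) ccb: {C}
  cell(1,3) cbb: ∅
  cell(2,4) bbb: {C}
  cell(0,3) ccbb: ∅
  cell(1,4) cbbb: ∅
  cell(0,4) ccbbb: ∅

S ∉ T[0,4] ⇒ NO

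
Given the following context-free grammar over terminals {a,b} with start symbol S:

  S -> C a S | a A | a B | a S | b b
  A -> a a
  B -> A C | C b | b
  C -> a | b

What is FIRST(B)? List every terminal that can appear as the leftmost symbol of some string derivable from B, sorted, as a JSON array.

FIRST sets, iterate to fixpoint:
iter 1:
  A via A→a a: +{a}
  B via B→A C: +{a}
  B via B→b: +{b}
  C via C→a: +{a}
  C via C→b: +{b}
  S via S→C a S: +{a,b}
  FIRST(S)={a,b}  FIRST(A)={a}  FIRST(B)={a,b}  FIRST(C)={a,b}
iter 2: (stable)
  FIRST(S)={a,b}  FIRST(A)={a}  FIRST(B)={a,b}  FIRST(C)={a,b}

FIRST(B) = ["a", "b"]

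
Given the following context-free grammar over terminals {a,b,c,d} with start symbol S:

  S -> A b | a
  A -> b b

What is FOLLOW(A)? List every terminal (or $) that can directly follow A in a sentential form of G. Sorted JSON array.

Compute FIRST by fixpoint:
iter 1:
  A via A→b b: +{b}
  S via S→A b: +{b}
  S via S→a: +{a}
  FIRST[S]={a,b}  FIRST[A]={b}
iter 2: (stable)
  FIRST[S]={a,b}  FIRST[A]={b}

FOLLOW sets:
initialize: $ ∈ FOLLOW(S)
[1]
  S→A b: FOLLOW(A) ⊇ FIRST(b) = {b}; new: +{b}
  FOLLOW(S)={$}  FOLLOW(A)={b}
[2] done
  FOLLOW(S)={$}  FOLLOW(A)={b}

FOLLOW(A) = ["b"]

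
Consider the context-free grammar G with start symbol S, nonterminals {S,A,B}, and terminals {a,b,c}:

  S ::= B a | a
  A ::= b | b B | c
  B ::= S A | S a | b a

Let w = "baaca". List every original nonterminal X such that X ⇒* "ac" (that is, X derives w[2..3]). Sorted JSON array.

Convert to CNF:
  S -> B T1 | a
  A -> T0 B | b | c
  B -> S A | S T1 | T0 T1
  T0 -> b
  T1 -> a

CYK fill (cells [i..j] with 2 ≤ i ≤ j ≤ 3 only):
  T[2,2] 'a' = {S,T1}  orig:{S}
  T[3,3] 'c' = {A}
  T[2,3] 'ac' = {B}

Original NTs in T[2,3] deriving "ac": ["B"]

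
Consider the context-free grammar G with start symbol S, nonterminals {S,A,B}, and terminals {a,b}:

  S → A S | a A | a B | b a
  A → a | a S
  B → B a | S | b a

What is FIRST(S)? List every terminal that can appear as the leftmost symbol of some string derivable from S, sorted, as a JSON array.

FIRST sets, iterate to fixpoint:
iter 1:
  A via A→a: +{a}
  B via B→b a: +{b}
  S via S→A S: +{a}
  S via S→b a: +{b}
  FIRST(S)={a,b}  FIRST(A)={a}  FIRST(B)={b}
iter 2:
  B via B→S: +{a}
  FIRST(S)={a,b}  FIRST(A)={a}  FIRST(B)={a,b}
iter 3: (stable)
  FIRST(S)={a,b}  FIRST(A)={a}  FIRST(B)={a,b}

FIRST(S) = ["a", "b"]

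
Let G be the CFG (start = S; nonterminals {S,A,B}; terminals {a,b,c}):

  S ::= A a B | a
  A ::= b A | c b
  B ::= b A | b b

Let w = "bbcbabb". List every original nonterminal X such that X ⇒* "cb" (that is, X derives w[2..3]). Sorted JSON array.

Convert to CNF:
  S -> A X3 | a
  A -> T0 A | T1 T0
  B -> T0 A | T0 T0
  T0 -> b
  T1 -> c
  T2 -> a
  X3 -> T2 B

CYK table (by increasing span) (cells [i..j] with 2 ≤ i ≤ j ≤ 3 only):
  [2..2]={T1}  "c"  orig:{}
  [3..3]={T0}  "b"  orig:{}
  [2..3]={A}  "cb"

Original NTs in T[2,3] deriving "cb": ["A"]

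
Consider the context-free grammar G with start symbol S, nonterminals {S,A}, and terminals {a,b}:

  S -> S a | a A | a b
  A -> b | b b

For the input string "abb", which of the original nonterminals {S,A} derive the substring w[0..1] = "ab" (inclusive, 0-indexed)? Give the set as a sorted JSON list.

Convert to CNF:
  S -> S T1 | T1 A | T1 T0
  A -> T0 T0 | b
  T0 -> b
  T1 -> a

Fill CYK table bottom-up, restricted to cells inside w[0..1]:
  T[0,0] 'a' = {T1}  orig:{}
  T[1,1] 'b' = {A,T0}  orig:{A}
  T[0,1] 'ab' = {S}

Original NTs in T[0,1] deriving "ab": ["S"]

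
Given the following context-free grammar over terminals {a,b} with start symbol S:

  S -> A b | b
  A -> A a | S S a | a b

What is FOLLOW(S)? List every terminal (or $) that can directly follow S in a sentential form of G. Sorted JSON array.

FIRST sets, iterate to fixpoint:
pass 1:
  A via A→a b: +{a}
  S via S→A b: +{a}
  S via S→b: +{b}
  FIRST[S]={a,b}  FIRST[A]={a}
pass 2:
  A via A→S S a: +{b}
  FIRST[S]={a,b}  FIRST[A]={a,b}
pass 3: (no change)
  FIRST[S]={a,b}  FIRST[A]={a,b}

Compute FOLLOW by fixpoint:
seed FOLLOW(S) with $
[1]
  A→A a: FOLLOW(A) ⊇ FIRST(a) = {a}; new: +{a}
  A→S S a: FOLLOW(S) ⊇ FIRST(S) = {a,b}; new: +{a,b}
  S→A b: FOLLOW(A) ⊇ FIRST(b) = {b}; new: +{b}
  FOLLOW[S]={$,a,b}  FOLLOW[A]={a,b}
[2] done
  FOLLOW[S]={$,a,b}  FOLLOW[A]={a,b}

FOLLOW(S) = ["$", "a", "b"]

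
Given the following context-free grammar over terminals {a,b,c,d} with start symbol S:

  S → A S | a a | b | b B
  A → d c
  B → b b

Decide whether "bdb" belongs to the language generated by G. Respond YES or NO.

CNF form of G:
  S -> A S | T2 B | T3 T3 | b
  A -> T0 T1
  B -> T2 T2
  T0 -> d
  T1 -> c
  T2 -> b
  T3 -> a

Fill CYK table bottom-up:
  T[0,0] 'b' = {S,T2}  orig:{S}
  T[1,1] 'd' = {T0}  orig:{}
  T[2,2] 'b' = {S,T2}  orig:{S}
  T[0,1] 'bd' = ∅
  T[1,2] 'db' = ∅
  T[0,2] 'bdb' = ∅

S ∉ T[0,2] ⇒ NO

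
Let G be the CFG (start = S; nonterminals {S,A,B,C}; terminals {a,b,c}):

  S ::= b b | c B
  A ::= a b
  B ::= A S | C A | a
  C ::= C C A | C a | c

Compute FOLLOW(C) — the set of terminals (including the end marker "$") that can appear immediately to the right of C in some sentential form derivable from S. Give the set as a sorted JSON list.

Compute FIRST by fixpoint:
[1]
  A via A→a b: +{a}
  B via B→A S: +{a}
  C via C→c: +{c}
  S via S→b b: +{b}
  S via S→c B: +{c}
  FIRST[S]={b,c}  FIRST[A]={a}  FIRST[B]={a}  FIRST[C]={c}
[2]
  B via B→C A: +{c}
  FIRST[S]={b,c}  FIRST[A]={a}  FIRST[B]={a,c}  FIRST[C]={c}
[3] (no change)
  FIRST[S]={b,c}  FIRST[A]={a}  FIRST[B]={a,c}  FIRST[C]={c}

Compute FOLLOW by fixpoint:
FOLLOW(S) := {$}
pass 1:
  B→A S: FOLLOW(A) ⊇ FIRST(S) = {b,c}; new: +{b,c}
  B→C A: FOLLOW(C) ⊇ FIRST(A) = {a}; new: +{a}
  C→C C A: FOLLOW(C) ⊇ FIRST(C) = {c}; new: +{c}
  C→C C A: FOLLOW(A) ⊇ FOLLOW(C) ⊇ {a,c}; new: +{a}
  S→c B: FOLLOW(B) ⊇ FOLLOW(S) ⊇ {$}; new: +{$}
  FOLLOW[S]={$}  FOLLOW[A]={a,b,c}  FOLLOW[B]={$}  FOLLOW[C]={a,c}
pass 2:
  B→C A: FOLLOW(A) ⊇ FOLLOW(B) ⊇ {$}; new: +{$}
  FOLLOW[S]={$}  FOLLOW[A]={$,a,b,c}  FOLLOW[B]={$}  FOLLOW[C]={a,c}
pass 3: (no change)
  FOLLOW[S]={$}  FOLLOW[A]={$,a,b,c}  FOLLOW[B]={$}  FOLLOW[C]={a,c}

FOLLOW(C) = ["a", "c"]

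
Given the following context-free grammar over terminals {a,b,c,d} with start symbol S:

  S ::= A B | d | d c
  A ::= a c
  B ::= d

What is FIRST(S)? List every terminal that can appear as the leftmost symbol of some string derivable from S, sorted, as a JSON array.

FIRST sets, iterate to fixpoint:
round 1:
  A via A→a c: +{a}
  B via B→d: +{d}
  S via S→A B: +{a}
  S via S→d: +{d}
  FIRST[S]={a,d}  FIRST[A]={a}  FIRST[B]={d}
round 2: (stable)
  FIRST[S]={a,d}  FIRST[A]={a}  FIRST[B]={d}

FIRST(S) = ["a", "d"]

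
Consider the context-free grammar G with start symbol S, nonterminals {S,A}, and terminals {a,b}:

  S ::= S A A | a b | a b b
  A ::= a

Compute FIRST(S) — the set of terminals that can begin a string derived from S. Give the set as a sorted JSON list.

Compute FIRST by fixpoint:
iter 1:
  A via A→a: +{a}
  S via S→a b: +{a}
  S: {a}  A: {a}
iter 2: — fixpoint
  S: {a}  A: {a}

FIRST(S) = ["a"]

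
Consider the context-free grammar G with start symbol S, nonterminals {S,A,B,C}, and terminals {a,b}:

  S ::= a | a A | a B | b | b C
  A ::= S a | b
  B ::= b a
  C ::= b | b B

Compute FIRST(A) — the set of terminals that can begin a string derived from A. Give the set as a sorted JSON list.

Compute FIRST by fixpoint:
[1]
  A via A→b: +{b}
  B via B→b a: +{b}
  C via C→b: +{b}
  S via S→a: +{a}
  S via S→b: +{b}
  FIRST[S]={a,b}  FIRST[A]={b}  FIRST[B]={b}  FIRST[C]={b}
[2]
  A via A→S a: +{a}
  FIRST[S]={a,b}  FIRST[A]={a,b}  FIRST[B]={b}  FIRST[C]={b}
[3] (stable)
  FIRST[S]={a,b}  FIRST[A]={a,b}  FIRST[B]={b}  FIRST[C]={b}

FIRST(A) = ["a", "b"]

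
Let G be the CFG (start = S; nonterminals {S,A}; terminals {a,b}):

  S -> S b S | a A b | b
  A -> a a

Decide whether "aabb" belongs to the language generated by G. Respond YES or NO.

CNF form of G:
  S -> S X2 | T0 X3 | b
  A -> T0 T0
  T0 -> a
  T1 -> b
  X2 -> T1 S
  X3 -> A T1

CYK table (by increasing span):
  cell(0,0) a: {T0}  orig:{}
  cell(1,1) a: {T0}  orig:{}
  cell(2,2) b: {S,T1}  orig:{S}
  cell(3,3) b: {S,T1}  orig:{S}
  cell(0,1) aa: {A}
  cell(1,2) ab: ∅
  cell(2,3) bb: {X2}  orig:{}
  cell(0,2) aab: {X3}  orig:{}
  cell(1,3) abb: ∅
  cell(0,3) aabb: ∅

S ∉ T[0,3] ⇒ NO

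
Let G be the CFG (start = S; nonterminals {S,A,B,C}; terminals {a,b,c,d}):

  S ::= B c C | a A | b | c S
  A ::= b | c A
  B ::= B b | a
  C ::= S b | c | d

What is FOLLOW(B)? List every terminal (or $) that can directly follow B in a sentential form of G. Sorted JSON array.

FIRST iteration:
iter 1:
  A via A→b: +{b}
  A via A→c A: +{c}
  B via B→a: +{a}
  C via C→c: +{c}
  C via C→d: +{d}
  S via S→B c C: +{a}
  S via S→b: +{b}
  S via S→c S: +{c}
  FIRST[S]={a,b,c}  FIRST[A]={b,c}  FIRST[B]={a}  FIRST[C]={c,d}
iter 2:
  C via C→S b: +{a,b}
  FIRST[S]={a,b,c}  FIRST[A]={b,c}  FIRST[B]={a}  FIRST[C]={a,b,c,d}
iter 3: — fixpoint
  FIRST[S]={a,b,c}  FIRST[A]={b,c}  FIRST[B]={a}  FIRST[C]={a,b,c,d}

FOLLOW sets:
seed FOLLOW(S) with $
pass 1:
  B→B b: FOLLOW(B) ⊇ FIRST(b) = {b}; new: +{b}
  C→S b: FOLLOW(S) ⊇ FIRST(b) = {b}; new: +{b}
  S→B c C: FOLLOW(B) ⊇ FIRST(c) = {c}; new: +{c}
  S→B c C: FOLLOW(C) ⊇ FOLLOW(S) ⊇ {$,b}; new: +{$,b}
  S→a A: FOLLOW(A) ⊇ FOLLOW(S) ⊇ {$,b}; new: +{$,b}
  S: {$,b}  A: {$,b}  B: {b,c}  C: {$,b}
pass 2: done
  S: {$,b}  A: {$,b}  B: {b,c}  C: {$,b}

FOLLOW(B) = ["b", "c"]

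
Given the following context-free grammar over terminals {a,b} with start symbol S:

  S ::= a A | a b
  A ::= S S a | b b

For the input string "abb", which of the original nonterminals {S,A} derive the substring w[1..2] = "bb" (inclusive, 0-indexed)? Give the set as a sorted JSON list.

CNF form of G:
  S -> T0 A | T0 T1
  A -> S X2 | T1 T1
  T0 -> a
  T1 -> b
  X2 -> S T0

Fill CYK table bottom-up (cells [i..j] with 1 ≤ i ≤ j ≤ 2 only):
  [1..1]={T1}  "b"  orig:{}
  [2..2]={T1}  "b"  orig:{}
  [1..2]={A}  "bb"

Original NTs in T[1,2] deriving "bb": ["A"]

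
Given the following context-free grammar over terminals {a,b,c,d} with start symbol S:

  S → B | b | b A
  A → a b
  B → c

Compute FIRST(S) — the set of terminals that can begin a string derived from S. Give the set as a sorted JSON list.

Compute FIRST by fixpoint:
iter 1:
  A via A→a b: +{a}
  B via B→c: +{c}
  S via S→B: +{c}
  S via S→b: +{b}
  FIRST(S)={b,c}  FIRST(A)={a}  FIRST(B)={c}
iter 2: done
  FIRST(S)={b,c}  FIRST(A)={a}  FIRST(B)={c}

FIRST(S) = ["b", "c"]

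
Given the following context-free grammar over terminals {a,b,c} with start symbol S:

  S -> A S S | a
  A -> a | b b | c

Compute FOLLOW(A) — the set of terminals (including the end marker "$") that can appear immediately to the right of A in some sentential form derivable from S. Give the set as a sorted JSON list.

Compute FIRST by fixpoint:
round 1:
  A via A→a: +{a}
  A via A→b b: +{b}
  A via A→c: +{c}
  S via S→A S S: +{a,b,c}
  S: {a,b,c}  A: {a,b,c}
round 2: — fixpoint
  S: {a,b,c}  A: {a,b,c}

FOLLOW iteration:
FOLLOW(S) := {$}
iter 1:
  S→A S S: FOLLOW(A) ⊇ FIRST(S) = {a,b,c}; new: +{a,b,c}
  S→A S S: FOLLOW(S) ⊇ FIRST(S) = {a,b,c}; new: +{a,b,c}
  FOLLOW[S]={$,a,b,c}  FOLLOW[A]={a,b,c}
iter 2: done
  FOLLOW[S]={$,a,b,c}  FOLLOW[A]={a,b,c}

FOLLOW(A) = ["a", "b", "c"]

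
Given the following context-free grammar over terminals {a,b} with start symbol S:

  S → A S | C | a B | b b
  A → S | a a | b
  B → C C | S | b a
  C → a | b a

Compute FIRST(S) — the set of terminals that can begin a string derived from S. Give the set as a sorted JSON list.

FIRST iteration:
iter 1:
  A via A→a a: +{a}
  A via A→b: +{b}
  B via B→b a: +{b}
  C via C→a: +{a}
  C via C→b a: +{b}
  S via S→A S: +{a,b}
  FIRST[S]={a,b}  FIRST[A]={a,b}  FIRST[B]={b}  FIRST[C]={a,b}
iter 2:
  B via B→C C: +{a}
  FIRST[S]={a,b}  FIRST[A]={a,b}  FIRST[B]={a,b}  FIRST[C]={a,b}
iter 3: — fixpoint
  FIRST[S]={a,b}  FIRST[A]={a,b}  FIRST[B]={a,b}  FIRST[C]={a,b}

FIRST(S) = ["a", "b"]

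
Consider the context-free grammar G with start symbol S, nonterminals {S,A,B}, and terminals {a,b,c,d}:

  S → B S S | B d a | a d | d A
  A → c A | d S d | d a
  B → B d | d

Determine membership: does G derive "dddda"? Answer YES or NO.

Convert to CNF:
  S -> B X4 | B X5 | T1 A | T2 T1
  A -> T0 A | T1 T2 | T1 X3
  B -> B T1 | d
  T0 -> c
  T1 -> d
  T2 -> a
  X3 -> S T1
  X4 -> S S
  X5 -> T1 T2

CYK fill:
  T[0,0] 'd' = {B,T1}  orig:{B}
  T[1,1] 'd' = {B,T1}  orig:{B}
  T[2,2] 'd' = {B,T1}  orig:{B}
  T[3,3] 'd' = {B,T1}  orig:{B}
  T[4,4] 'a' = {T2}  orig:{}
  T[0,1] 'dd' = {B}
  T[1,2] 'dd' = {B}
  T[2,3] 'dd' = {B}
  T[3,4] 'da' = {A,X5}  orig:{A}
  T[0,2] 'ddd' = {B}
  T[1,3] 'ddd' = {B}
  T[2,4] 'dda' = {S}
  T[0,3] 'dddd' = {B}
  T[1,4] 'ddda' = {S}
  T[0,4] 'dddda' = {S}

S ∈ T[0,4] ⇒ YES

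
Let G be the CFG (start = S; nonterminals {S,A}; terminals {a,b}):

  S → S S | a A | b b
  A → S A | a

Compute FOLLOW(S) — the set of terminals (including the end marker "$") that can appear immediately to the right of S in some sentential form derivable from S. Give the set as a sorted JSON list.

Compute FIRST by fixpoint:
pass 1:
  A via A→a: +{a}
  S via S→a A: +{a}
  S via S→b b: +{b}
  FIRST(S)={a,b}  FIRST(A)={a}
pass 2:
  A via A→S A: +{b}
  FIRST(S)={a,b}  FIRST(A)={a,b}
pass 3: — fixpoint
  FIRST(S)={a,b}  FIRST(A)={a,b}

Compute FOLLOW by fixpoint:
FOLLOW(S) := {$}
[1]
  A→S A: FOLLOW(S) ⊇ FIRST(A) = {a,b}; new: +{a,b}
  S→a A: FOLLOW(A) ⊇ FOLLOW(S) ⊇ {$,a,b}; new: +{$,a,b}
  FOLLOW(S)={$,a,b}  FOLLOW(A)={$,a,b}
[2] done
  FOLLOW(S)={$,a,b}  FOLLOW(A)={$,a,b}

FOLLOW(S) = ["$", "a", "b"]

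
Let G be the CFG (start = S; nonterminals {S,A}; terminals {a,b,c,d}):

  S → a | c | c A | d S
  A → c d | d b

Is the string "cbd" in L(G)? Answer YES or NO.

Convert to CNF:
  S -> T0 A | T1 S | a | c
  A -> T0 T1 | T1 T2
  T0 -> c
  T1 -> d
  T2 -> b

CYK fill:
  [0..0]={S,T0}  "c"  orig:{S}
  [1..1]={T2}  "b"  orig:{}
  [2..2]={T1}  "d"  orig:{}
  [0..1]=∅  "cb"
  [1..2]=∅  "bd"
  [0..2]=∅  "cbd"

S ∉ T[0,2] ⇒ NO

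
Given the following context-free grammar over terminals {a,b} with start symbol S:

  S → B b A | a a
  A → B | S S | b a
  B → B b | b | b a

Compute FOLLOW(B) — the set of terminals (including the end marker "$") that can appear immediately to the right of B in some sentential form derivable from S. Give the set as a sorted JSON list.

FIRST iteration:
iter 1:
  A via A→b a: +{b}
  B via B→b: +{b}
  S via S→B b A: +{b}
  S via S→a a: +{a}
  FIRST(S)={a,b}  FIRST(A)={b}  FIRST(B)={b}
iter 2:
  A via A→S S: +{a}
  FIRST(S)={a,b}  FIRST(A)={a,b}  FIRST(B)={b}
iter 3: (stable)
  FIRST(S)={a,b}  FIRST(A)={a,b}  FIRST(B)={b}

FOLLOW iteration:
seed FOLLOW(S) with $
pass 1:
  A→S S: FOLLOW(S) ⊇ FIRST(S) = {a,b}; new: +{a,b}
  B→B b: FOLLOW(B) ⊇ FIRST(b) = {b}; new: +{b}
  S→B b A: FOLLOW(A) ⊇ FOLLOW(S) ⊇ {$,a,b}; new: +{$,a,b}
  FOLLOW(S)={$,a,b}  FOLLOW(A)={$,a,b}  FOLLOW(B)={b}
pass 2:
  A→B: FOLLOW(B) ⊇ FOLLOW(A) ⊇ {$,a,b}; new: +{$,a}
  FOLLOW(S)={$,a,b}  FOLLOW(A)={$,a,b}  FOLLOW(B)={$,a,b}
pass 3: (no change)
  FOLLOW(S)={$,a,b}  FOLLOW(A)={$,a,b}  FOLLOW(B)={$,a,b}

FOLLOW(B) = ["$", "a", "b"]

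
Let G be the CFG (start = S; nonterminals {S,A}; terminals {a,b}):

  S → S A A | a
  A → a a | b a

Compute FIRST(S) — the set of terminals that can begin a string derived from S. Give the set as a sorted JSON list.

Compute FIRST by fixpoint:
round 1:
  A via A→a a: +{a}
  A via A→b a: +{b}
  S via S→a: +{a}
  S: {a}  A: {a,b}
round 2: (stable)
  S: {a}  A: {a,b}

FIRST(S) = ["a"]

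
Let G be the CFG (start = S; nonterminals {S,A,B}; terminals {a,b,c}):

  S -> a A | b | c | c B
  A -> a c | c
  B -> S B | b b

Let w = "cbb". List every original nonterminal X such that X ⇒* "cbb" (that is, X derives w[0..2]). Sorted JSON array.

Convert to CNF:
  S -> T0 A | T1 B | b | c
  A -> T0 T1 | c
  B -> S B | T2 T2
  T0 -> a
  T1 -> c
  T2 -> b

Fill CYK table bottom-up, restricted to cells inside w[0..2]:
  [0..0]={A,S,T1}  "c"  orig:{A,S}
  [1..1]={S,T2}  "b"  orig:{S}
  [2..2]={S,T2}  "b"  orig:{S}
  [0..1]=∅  "cb"
  [1..2]={B}  "bb"
  [0..2]={B,S}  "cbb"

Original NTs in T[0,2] deriving "cbb": ["B", "S"]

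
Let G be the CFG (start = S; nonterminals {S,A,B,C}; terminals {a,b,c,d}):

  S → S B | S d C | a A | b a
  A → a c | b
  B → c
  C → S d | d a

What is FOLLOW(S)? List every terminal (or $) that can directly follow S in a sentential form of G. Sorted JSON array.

FIRST iteration:
pass 1:
  A via A→a c: +{a}
  A via A→b: +{b}
  B via B→c: +{c}
  C via C→d a: +{d}
  S via S→a A: +{a}
  S via S→b a: +{b}
  S: {a,b}  A: {a,b}  B: {c}  C: {d}
pass 2:
  C via C→S d: +{a,b}
  S: {a,b}  A: {a,b}  B: {c}  C: {a,b,d}
pass 3: (stable)
  S: {a,b}  A: {a,b}  B: {c}  C: {a,b,d}

Compute FOLLOW by fixpoint:
initialize: $ ∈ FOLLOW(S)
round 1:
  C→S d: FOLLOW(S) ⊇ FIRST(d) = {d}; new: +{d}
  S→S B: FOLLOW(S) ⊇ FIRST(B) = {c}; new: +{c}
  S→S B: FOLLOW(B) ⊇ FOLLOW(S) ⊇ {$,c,d}; new: +{$,c,d}
  S→S d C: FOLLOW(C) ⊇ FOLLOW(S) ⊇ {$,c,d}; new: +{$,c,d}
  S→a A: FOLLOW(A) ⊇ FOLLOW(S) ⊇ {$,c,d}; new: +{$,c,d}
  FOLLOW[S]={$,c,d}  FOLLOW[A]={$,c,d}  FOLLOW[B]={$,c,d}  FOLLOW[C]={$,c,d}
round 2: (stable)
  FOLLOW[S]={$,c,d}  FOLLOW[A]={$,c,d}  FOLLOW[B]={$,c,d}  FOLLOW[C]={$,c,d}

FOLLOW(S) = ["$", "c", "d"]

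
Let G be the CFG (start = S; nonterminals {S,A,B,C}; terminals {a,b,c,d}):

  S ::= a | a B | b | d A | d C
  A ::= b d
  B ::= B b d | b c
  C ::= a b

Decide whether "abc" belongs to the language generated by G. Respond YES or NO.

Convert to CNF:
  S -> T1 A | T1 C | T3 B | a | b
  A -> T0 T1
  B -> B X4 | T0 T2
  C -> T3 T0
  T0 -> b
  T1 -> d
  T2 -> c
  T3 -> a
  X4 -> T0 T1

CYK fill:
  [0..0]={S,T3}  "a"  orig:{S}
  [1..1]={S,T0}  "b"  orig:{S}
  [2..2]={T2}  "c"  orig:{}
  [0..1]={C}  "ab"
  [1..2]={B}  "bc"
  [0..2]={S}  "abc"

S ∈ T[0,2] ⇒ YES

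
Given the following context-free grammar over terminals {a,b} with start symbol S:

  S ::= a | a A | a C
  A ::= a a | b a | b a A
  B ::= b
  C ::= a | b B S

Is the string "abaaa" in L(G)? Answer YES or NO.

Convert to CNF:
  S -> T0 A | T0 C | a
  A -> T0 T0 | T1 T0 | T1 X2
  B -> b
  C -> T1 X3 | a
  T0 -> a
  T1 -> b
  X2 -> T0 A
  X3 -> B S

CYK table (by increasing span):
  [0..0]={C,S,T0}  "a"  orig:{C,S}
  [1..1]={B,T1}  "b"  orig:{B}
  [2..2]={C,S,T0}  "a"  orig:{C,S}
  [3..3]={C,S,T0}  "a"  orig:{C,S}
  [4..4]={C,S,T0}  "a"  orig:{C,S}
  [0..1]=∅  "ab"
  [1..2]={A,X3}  "ba"  orig:{A}
  [2..3]={A,S}  "aa"
  [3..4]={A,S}  "aa"
  [0..2]={S,X2}  "aba"  orig:{S}
  [1..3]={X3}  "baa"  orig:{}
  [2..4]={S,X2}  "aaa"  orig:{S}
  [0..3]=∅  "abaa"
  [1..4]={A,X3}  "baaa"  orig:{A}
  [0..4]={S,X2}  "abaaa"  orig:{S}

S ∈ T[0,4] ⇒ YES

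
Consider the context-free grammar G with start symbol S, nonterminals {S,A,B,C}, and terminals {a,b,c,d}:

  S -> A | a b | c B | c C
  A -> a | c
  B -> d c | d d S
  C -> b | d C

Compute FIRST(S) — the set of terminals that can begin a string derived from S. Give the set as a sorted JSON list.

FIRST sets, iterate to fixpoint:
iter 1:
  A via A→a: +{a}
  A via A→c: +{c}
  B via B→d c: +{d}
  C via C→b: +{b}
  C via C→d C: +{d}
  S via S→A: +{a,c}
  S: {a,c}  A: {a,c}  B: {d}  C: {b,d}
iter 2: (no change)
  S: {a,c}  A: {a,c}  B: {d}  C: {b,d}

FIRST(S) = ["a", "c"]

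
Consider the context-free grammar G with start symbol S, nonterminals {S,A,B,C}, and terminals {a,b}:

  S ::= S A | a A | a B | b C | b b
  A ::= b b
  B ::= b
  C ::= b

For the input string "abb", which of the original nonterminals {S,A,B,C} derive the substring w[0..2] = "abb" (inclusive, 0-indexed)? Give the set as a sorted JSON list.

CNF form of G:
  S -> S A | T0 C | T0 T0 | T1 A | T1 B
  A -> T0 T0
  B -> b
  C -> b
  T0 -> b
  T1 -> a

Fill CYK table bottom-up — only the sub-triangle for w[0..2]:
  [0..0]={T1}  "a"  orig:{}
  [1..1]={B,C,T0}  "b"  orig:{B,C}
  [2..2]={B,C,T0}  "b"  orig:{B,C}
  [0..1]={S}  "ab"
  [1..2]={A,S}  "bb"
  [0..2]={S}  "abb"

Original NTs in T[0,2] deriving "abb": ["S"]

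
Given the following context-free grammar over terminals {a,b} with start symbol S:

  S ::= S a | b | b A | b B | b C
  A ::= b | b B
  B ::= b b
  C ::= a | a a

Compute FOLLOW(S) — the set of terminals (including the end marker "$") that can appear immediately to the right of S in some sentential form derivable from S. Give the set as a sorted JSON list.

Compute FIRST by fixpoint:
round 1:
  A via A→b: +{b}
  B via B→b b: +{b}
  C via C→a: +{a}
  S via S→b: +{b}
  FIRST(S)={b}  FIRST(A)={b}  FIRST(B)={b}  FIRST(C)={a}
round 2: (stable)
  FIRST(S)={b}  FIRST(A)={b}  FIRST(B)={b}  FIRST(C)={a}

Compute FOLLOW by fixpoint:
initialize: $ ∈ FOLLOW(S)
round 1:
  S→S a: FOLLOW(S) ⊇ FIRST(a) = {a}; new: +{a}
  S→b A: FOLLOW(A) ⊇ FOLLOW(S) ⊇ {$,a}; new: +{$,a}
  S→b B: FOLLOW(B) ⊇ FOLLOW(S) ⊇ {$,a}; new: +{$,a}
  S→b C: FOLLOW(C) ⊇ FOLLOW(S) ⊇ {$,a}; new: +{$,a}
  S: {$,a}  A: {$,a}  B: {$,a}  C: {$,a}
round 2: (no change)
  S: {$,a}  A: {$,a}  B: {$,a}  C: {$,a}

FOLLOW(S) = ["$", "a"]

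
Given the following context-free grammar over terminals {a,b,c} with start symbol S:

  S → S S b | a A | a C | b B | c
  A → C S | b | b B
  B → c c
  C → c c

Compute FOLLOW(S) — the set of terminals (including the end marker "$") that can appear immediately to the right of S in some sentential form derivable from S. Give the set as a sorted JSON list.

FIRST sets, iterate to fixpoint:
round 1:
  A via A→b: +{b}
  B via B→c c: +{c}
  C via C→c c: +{c}
  S via S→a A: +{a}
  S via S→b B: +{b}
  S via S→c: +{c}
  FIRST(S)={a,b,c}  FIRST(A)={b}  FIRST(B)={c}  FIRST(C)={c}
round 2:
  A via A→C S: +{c}
  FIRST(S)={a,b,c}  FIRST(A)={b,c}  FIRST(B)={c}  FIRST(C)={c}
round 3: — fixpoint
  FIRST(S)={a,b,c}  FIRST(A)={b,c}  FIRST(B)={c}  FIRST(C)={c}

FOLLOW sets:
initialize: $ ∈ FOLLOW(S)
[1]
  A→C S: FOLLOW(C) ⊇ FIRST(S) = {a,b,c}; new: +{a,b,c}
  S→S S b: FOLLOW(S) ⊇ FIRST(S) = {a,b,c}; new: +{a,b,c}
  S→a A: FOLLOW(A) ⊇ FOLLOW(S) ⊇ {$,a,b,c}; new: +{$,a,b,c}
  S→a C: FOLLOW(C) ⊇ FOLLOW(S) ⊇ {$,a,b,c}; new: +{$}
  S→b B: FOLLOW(B) ⊇ FOLLOW(S) ⊇ {$,a,b,c}; new: +{$,a,b,c}
  FOLLOW(S)={$,a,b,c}  FOLLOW(A)={$,a,b,c}  FOLLOW(B)={$,a,b,c}  FOLLOW(C)={$,a,b,c}
[2] — fixpoint
  FOLLOW(S)={$,a,b,c}  FOLLOW(A)={$,a,b,c}  FOLLOW(B)={$,a,b,c}  FOLLOW(C)={$,a,b,c}

FOLLOW(S) = ["$", "a", "b", "c"]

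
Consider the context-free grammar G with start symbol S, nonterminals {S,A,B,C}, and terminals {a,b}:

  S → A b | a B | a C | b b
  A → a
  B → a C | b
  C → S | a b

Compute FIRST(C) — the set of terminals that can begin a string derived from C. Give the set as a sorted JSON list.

FIRST sets, iterate to fixpoint:
[1]
  A via A→a: +{a}
  B via B→a C: +{a}
  B via B→b: +{b}
  C via C→a b: +{a}
  S via S→A b: +{a}
  S via S→b b: +{b}
  FIRST(S)={a,b}  FIRST(A)={a}  FIRST(B)={a,b}  FIRST(C)={a}
[2]
  C via C→S: +{b}
  FIRST(S)={a,b}  FIRST(A)={a}  FIRST(B)={a,b}  FIRST(C)={a,b}
[3] done
  FIRST(S)={a,b}  FIRST(A)={a}  FIRST(B)={a,b}  FIRST(C)={a,b}

FIRST(C) = ["a", "b"]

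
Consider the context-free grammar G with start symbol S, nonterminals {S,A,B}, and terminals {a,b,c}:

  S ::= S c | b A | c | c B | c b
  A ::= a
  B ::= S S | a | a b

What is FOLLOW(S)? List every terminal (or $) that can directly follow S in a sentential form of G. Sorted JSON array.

FIRST sets, iterate to fixpoint:
round 1:
  A via A→a: +{a}
  B via B→a: +{a}
  S via S→b A: +{b}
  S via S→c: +{c}
  FIRST(S)={b,c}  FIRST(A)={a}  FIRST(B)={a}
round 2:
  B via B→S S: +{b,c}
  FIRST(S)={b,c}  FIRST(A)={a}  FIRST(B)={a,b,c}
round 3: — fixpoint
  FIRST(S)={b,c}  FIRST(A)={a}  FIRST(B)={a,b,c}

FOLLOW sets:
FOLLOW(S) := {$}
[1]
  B→S S: FOLLOW(S) ⊇ FIRST(S) = {b,c}; new: +{b,c}
  S→b A: FOLLOW(A) ⊇ FOLLOW(S) ⊇ {$,b,c}; new: +{$,b,c}
  S→c B: FOLLOW(B) ⊇ FOLLOW(S) ⊇ {$,b,c}; new: +{$,b,c}
  S: {$,b,c}  A: {$,b,c}  B: {$,b,c}
[2] — fixpoint
  S: {$,b,c}  A: {$,b,c}  B: {$,b,c}

FOLLOW(S) = ["$", "b", "c"]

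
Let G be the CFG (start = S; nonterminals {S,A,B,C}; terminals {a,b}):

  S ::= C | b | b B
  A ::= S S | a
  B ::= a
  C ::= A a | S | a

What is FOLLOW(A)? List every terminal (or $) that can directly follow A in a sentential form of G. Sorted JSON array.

FIRST iteration:
[1]
  A via A→a: +{a}
  B via B→a: +{a}
  C via C→A a: +{a}
  S via S→C: +{a}
  S via S→b: +{b}
  FIRST(S)={a,b}  FIRST(A)={a}  FIRST(B)={a}  FIRST(C)={a}
[2]
  A via A→S S: +{b}
  C via C→A a: +{b}
  FIRST(S)={a,b}  FIRST(A)={a,b}  FIRST(B)={a}  FIRST(C)={a,b}
[3] (no change)
  FIRST(S)={a,b}  FIRST(A)={a,b}  FIRST(B)={a}  FIRST(C)={a,b}

Compute FOLLOW by fixpoint:
FOLLOW(S) := {$}
[1]
  A→S S: FOLLOW(S) ⊇ FIRST(S) = {a,b}; new: +{a,b}
  C→A a: FOLLOW(A) ⊇ FIRST(a) = {a}; new: +{a}
  S→C: FOLLOW(C) ⊇ FOLLOW(S) ⊇ {$,a,b}; new: +{$,a,b}
  S→b B: FOLLOW(B) ⊇ FOLLOW(S) ⊇ {$,a,b}; new: +{$,a,b}
  FOLLOW(S)={$,a,b}  FOLLOW(A)={a}  FOLLOW(B)={$,a,b}  FOLLOW(C)={$,a,b}
[2] (stable)
  FOLLOW(S)={$,a,b}  FOLLOW(A)={a}  FOLLOW(B)={$,a,b}  FOLLOW(C)={$,a,b}

FOLLOW(A) = ["a"]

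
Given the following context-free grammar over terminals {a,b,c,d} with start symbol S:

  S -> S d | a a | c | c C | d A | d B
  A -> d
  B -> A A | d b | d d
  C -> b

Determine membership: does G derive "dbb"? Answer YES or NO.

Convert to CNF:
  S -> S T0 | T0 A | T0 B | T2 T2 | T3 C | c
  A -> d
  B -> A A | T0 T0 | T0 T1
  C -> b
  T0 -> d
  T1 -> b
  T2 -> a
  T3 -> c

Fill CYK table bottom-up:
  [0..0]={A,T0}  "d"  orig:{A}
  [1..1]={C,T1}  "b"  orig:{C}
  [2..2]={C,T1}  "b"  orig:{C}
  [0..1]={B}  "db"
  [1..2]=∅  "bb"
  [0..2]=∅  "dbb"

S ∉ T[0,2] ⇒ NO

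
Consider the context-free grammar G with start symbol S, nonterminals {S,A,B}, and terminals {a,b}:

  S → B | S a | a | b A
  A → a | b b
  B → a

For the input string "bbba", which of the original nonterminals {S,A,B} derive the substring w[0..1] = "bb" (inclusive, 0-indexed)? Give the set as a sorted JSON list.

Convert to CNF:
  S -> S T1 | T0 A | a
  A -> T0 T0 | a
  B -> a
  T0 -> b
  T1 -> a

CYK fill, restricted to cells inside w[0..1]:
  [0..0]={T0}  "b"  orig:{}
  [1..1]={T0}  "b"  orig:{}
  [0..1]={A}  "bb"

Original NTs in T[0,1] deriving "bb": ["A"]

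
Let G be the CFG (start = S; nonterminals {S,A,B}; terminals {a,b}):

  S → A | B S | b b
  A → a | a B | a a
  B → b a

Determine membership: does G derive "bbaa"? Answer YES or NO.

Convert to CNF:
  S -> B S | T0 B | T0 T0 | T1 T1 | a
  A -> T0 B | T0 T0 | a
  B -> T1 T0
  T0 -> a
  T1 -> b

Fill CYK table bottom-up:
  cell(0,0) b: {T1}  orig:{}
  cell(1,1) b: {T1}  orig:{}
  cell(2,2) a: {A,S,T0}  orig:{A,S}
  cell(3,3) a: {A,S,T0}  orig:{A,S}
  cell(0,1) bb: {S}
  cell(1,2) ba: {B}
  cell(2,3) aa: {A,S}
  cell(0,2) bba: ∅
  cell(1,3) baa: {S}
  cell(0,3) bbaa: ∅

S ∉ T[0,3] ⇒ NO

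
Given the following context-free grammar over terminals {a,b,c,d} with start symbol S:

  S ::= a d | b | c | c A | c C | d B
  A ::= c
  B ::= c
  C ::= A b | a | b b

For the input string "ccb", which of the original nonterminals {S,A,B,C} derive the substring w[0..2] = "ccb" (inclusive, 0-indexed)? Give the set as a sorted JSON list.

Convert to CNF:
  S -> T1 T2 | T2 B | T3 A | T3 C | b | c
  A -> c
  B -> c
  C -> A T0 | T0 T0 | a
  T0 -> b
  T1 -> a
  T2 -> d
  T3 -> c

CYK fill, restricted to cells inside w[0..2]:
  cell(0,0) c: {A,B,S,T3}  orig:{A,B,S}
  cell(1,1) c: {A,B,S,T3}  orig:{A,B,S}
  cell(2,2) b: {S,T0}  orig:{S}
  cell(0,1) cc: {S}
  cell(1,2) cb: {C}
  cell(0,2) ccb: {S}

Original NTs in T[0,2] deriving "ccb": ["S"]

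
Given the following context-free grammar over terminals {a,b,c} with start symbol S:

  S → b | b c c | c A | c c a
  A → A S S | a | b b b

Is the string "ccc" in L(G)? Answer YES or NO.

CNF form of G:
  S -> T0 X5 | T1 A | T1 X6 | b
  A -> A X3 | T0 X4 | a
  T0 -> b
  T1 -> c
  T2 -> a
  X3 -> S S
  X4 -> T0 T0
  X5 -> T1 T1
  X6 -> T1 T2

Fill CYK table bottom-up:
  T[0,0] 'c' = {T1}  orig:{}
  T[1,1] 'c' = {T1}  orig:{}
  T[2,2] 'c' = {T1}  orig:{}
  T[0,1] 'cc' = {X5}  orig:{}
  T[1,2] 'cc' = {X5}  orig:{}
  T[0,2] 'ccc' = ∅

S ∉ T[0,2] ⇒ NO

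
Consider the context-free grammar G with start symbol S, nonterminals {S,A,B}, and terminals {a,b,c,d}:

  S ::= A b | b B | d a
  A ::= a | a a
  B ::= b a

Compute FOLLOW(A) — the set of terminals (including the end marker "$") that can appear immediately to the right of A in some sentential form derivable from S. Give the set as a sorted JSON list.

Compute FIRST by fixpoint:
iter 1:
  A via A→a: +{a}
  B via B→b a: +{b}
  S via S→A b: +{a}
  S via S→b B: +{b}
  S via S→d a: +{d}
  S: {a,b,d}  A: {a}  B: {b}
iter 2: done
  S: {a,b,d}  A: {a}  B: {b}

FOLLOW iteration:
FOLLOW(S) := {$}
pass 1:
  S→A b: FOLLOW(A) ⊇ FIRST(b) = {b}; new: +{b}
  S→b B: FOLLOW(B) ⊇ FOLLOW(S) ⊇ {$}; new: +{$}
  FOLLOW[S]={$}  FOLLOW[A]={b}  FOLLOW[B]={$}
pass 2: (stable)
  FOLLOW[S]={$}  FOLLOW[A]={b}  FOLLOW[B]={$}

FOLLOW(A) = ["b"]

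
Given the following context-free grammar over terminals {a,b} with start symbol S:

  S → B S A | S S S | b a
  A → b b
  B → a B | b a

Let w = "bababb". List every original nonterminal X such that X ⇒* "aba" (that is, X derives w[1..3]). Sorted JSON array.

CNF form of G:
  S -> B X2 | S X3 | T0 T1
  A -> T0 T0
  B -> T0 T1 | T1 B
  T0 -> b
  T1 -> a
  X2 -> S A
  X3 -> S S

CYK fill (cells [i..j] with 1 ≤ i ≤ j ≤ 3 only):
  [1..1]={T1}  "a"  orig:{}
  [2..2]={T0}  "b"  orig:{}
  [3..3]={T1}  "a"  orig:{}
  [1..2]=∅  "ab"
  [2..3]={B,S}  "ba"
  [1..3]={B}  "aba"

Original NTs in T[1,3] deriving "aba": ["B"]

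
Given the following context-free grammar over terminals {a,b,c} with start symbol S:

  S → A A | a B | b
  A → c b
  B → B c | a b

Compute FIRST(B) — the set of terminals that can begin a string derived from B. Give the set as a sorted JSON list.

FIRST iteration:
[1]
  A via A→c b: +{c}
  B via B→a b: +{a}
  S via S→A A: +{c}
  S via S→a B: +{a}
  S via S→b: +{b}
  FIRST[S]={a,b,c}  FIRST[A]={c}  FIRST[B]={a}
[2] (no change)
  FIRST[S]={a,b,c}  FIRST[A]={c}  FIRST[B]={a}

FIRST(B) = ["a"]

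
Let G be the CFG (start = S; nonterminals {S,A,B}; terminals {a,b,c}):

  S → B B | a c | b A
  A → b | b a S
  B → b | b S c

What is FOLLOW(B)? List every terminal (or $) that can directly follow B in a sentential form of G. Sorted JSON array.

FIRST sets, iterate to fixpoint:
pass 1:
  A via A→b: +{b}
  B via B→b: +{b}
  S via S→B B: +{b}
  S via S→a c: +{a}
  FIRST(S)={a,b}  FIRST(A)={b}  FIRST(B)={b}
pass 2: (no change)
  FIRST(S)={a,b}  FIRST(A)={b}  FIRST(B)={b}

FOLLOW sets:
FOLLOW(S) := {$}
[1]
  B→b S c: FOLLOW(S) ⊇ FIRST(c) = {c}; new: +{c}
  S→B B: FOLLOW(B) ⊇ FIRST(B) = {b}; new: +{b}
  S→B B: FOLLOW(B) ⊇ FOLLOW(S) ⊇ {$,c}; new: +{$,c}
  S→b A: FOLLOW(A) ⊇ FOLLOW(S) ⊇ {$,c}; new: +{$,c}
  S: {$,c}  A: {$,c}  B: {$,b,c}
[2] (no change)
  S: {$,c}  A: {$,c}  B: {$,b,c}

FOLLOW(B) = ["$", "b", "c"]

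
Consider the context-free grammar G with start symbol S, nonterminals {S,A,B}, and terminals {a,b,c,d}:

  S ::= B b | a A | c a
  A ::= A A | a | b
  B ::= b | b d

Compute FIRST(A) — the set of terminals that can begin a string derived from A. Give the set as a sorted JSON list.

Compute FIRST by fixpoint:
pass 1:
  A via A→a: +{a}
  A via A→b: +{b}
  B via B→b: +{b}
  S via S→B b: +{b}
  S via S→a A: +{a}
  S via S→c a: +{c}
  FIRST(S)={a,b,c}  FIRST(A)={a,b}  FIRST(B)={b}
pass 2: (stable)
  FIRST(S)={a,b,c}  FIRST(A)={a,b}  FIRST(B)={b}

FIRST(A) = ["a", "b"]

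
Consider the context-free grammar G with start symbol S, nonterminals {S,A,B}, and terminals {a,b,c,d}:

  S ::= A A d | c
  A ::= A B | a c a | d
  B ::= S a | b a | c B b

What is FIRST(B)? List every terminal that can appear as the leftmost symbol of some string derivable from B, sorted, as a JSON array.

FIRST sets, iterate to fixpoint:
iter 1:
  A via A→a c a: +{a}
  A via A→d: +{d}
  B via B→b a: +{b}
  B via B→c B b: +{c}
  S via S→A A d: +{a,d}
  S via S→c: +{c}
  S: {a,c,d}  A: {a,d}  B: {b,c}
iter 2:
  B via B→S a: +{a,d}
  S: {a,c,d}  A: {a,d}  B: {a,b,c,d}
iter 3: (stable)
  S: {a,c,d}  A: {a,d}  B: {a,b,c,d}

FIRST(B) = ["a", "b", "c", "d"]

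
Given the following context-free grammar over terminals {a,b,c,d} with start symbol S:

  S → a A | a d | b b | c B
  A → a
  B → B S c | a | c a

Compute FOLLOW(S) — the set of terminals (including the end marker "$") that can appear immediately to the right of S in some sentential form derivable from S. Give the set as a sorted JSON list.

FIRST sets, iterate to fixpoint:
round 1:
  A via A→a: +{a}
  B via B→a: +{a}
  B via B→c a: +{c}
  S via S→a A: +{a}
  S via S→b b: +{b}
  S via S→c B: +{c}
  S: {a,b,c}  A: {a}  B: {a,c}
round 2: done
  S: {a,b,c}  A: {a}  B: {a,c}

FOLLOW iteration:
initialize: $ ∈ FOLLOW(S)
[1]
  B→B S c: FOLLOW(B) ⊇ FIRST(S) = {a,b,c}; new: +{a,b,c}
  B→B S c: FOLLOW(S) ⊇ FIRST(c) = {c}; new: +{c}
  S→a A: FOLLOW(A) ⊇ FOLLOW(S) ⊇ {$,c}; new: +{$,c}
  S→c B: FOLLOW(B) ⊇ FOLLOW(S) ⊇ {$,c}; new: +{$}
  FOLLOW(S)={$,c}  FOLLOW(A)={$,c}  FOLLOW(B)={$,a,b,c}
[2] (stable)
  FOLLOW(S)={$,c}  FOLLOW(A)={$,c}  FOLLOW(B)={$,a,b,c}

FOLLOW(S) = ["$", "c"]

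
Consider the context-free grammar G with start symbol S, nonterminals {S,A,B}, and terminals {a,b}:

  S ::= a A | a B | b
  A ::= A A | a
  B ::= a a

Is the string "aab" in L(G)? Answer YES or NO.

CNF form of G:
  S -> T0 A | T0 B | b
  A -> A A | a
  B -> T0 T0
  T0 -> a

Fill CYK table bottom-up:
  [0..0]={A,T0}  "a"  orig:{A}
  [1..1]={A,T0}  "a"  orig:{A}
  [2..2]={S}  "b"
  [0..1]={A,B,S}  "aa"
  [1..2]=∅  "ab"
  [0..2]=∅  "aab"

S ∉ T[0,2] ⇒ NO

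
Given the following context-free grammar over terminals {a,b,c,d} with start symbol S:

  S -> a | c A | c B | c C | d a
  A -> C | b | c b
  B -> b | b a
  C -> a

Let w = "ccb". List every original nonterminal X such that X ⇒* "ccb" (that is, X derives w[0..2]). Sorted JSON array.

Convert to CNF:
  S -> T0 A | T0 B | T0 C | T3 T2 | a
  A -> T0 T1 | a | b
  B -> T1 T2 | b
  C -> a
  T0 -> c
  T1 -> b
  T2 -> a
  T3 -> d

Fill CYK table bottom-up — only the sub-triangle for w[0..2]:
  cell(0,0) c: {T0}  orig:{}
  cell(1,1) c: {T0}  orig:{}
  cell(2,2) b: {A,B,T1}  orig:{A,B}
  cell(0,1) cc: ∅
  cell(1,2) cb: {A,S}
  cell(0,2) ccb: {S}

Original NTs in T[0,2] deriving "ccb": ["S"]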